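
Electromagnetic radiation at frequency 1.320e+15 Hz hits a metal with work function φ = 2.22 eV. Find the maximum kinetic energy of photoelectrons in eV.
3.2391 eV

Using Einstein's photoelectric equation: KE_max = hf - φ

First, calculate the photon energy:
E_photon = hf = (6.626×10⁻³⁴ J·s)(1.320e+15 Hz)
E_photon = 5.4591 eV

Then, the maximum kinetic energy:
KE_max = E_photon - φ = 5.4591 eV - 2.22 eV = 3.2391 eV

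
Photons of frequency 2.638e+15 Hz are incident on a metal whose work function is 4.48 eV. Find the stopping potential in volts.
6.4299 V

The stopping potential V_s satisfies: eV_s = KE_max

First, find KE_max using Einstein's equation:
E_photon = hf = (6.626×10⁻³⁴ J·s)(2.638e+15 Hz) = 10.9099 eV
KE_max = E_photon - φ = 10.9099 - 4.48 = 6.4299 eV

Since eV_s = KE_max:
V_s = KE_max/e = 6.4299 V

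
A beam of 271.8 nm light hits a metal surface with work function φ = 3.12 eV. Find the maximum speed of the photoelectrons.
7.1211e+05 m/s

First, find the maximum kinetic energy:
E_photon = hc/λ = 4.5616 eV
KE_max = E_photon - φ = 4.5616 - 3.12 = 1.4416 eV

Convert to Joules: KE_max = 1.4416 × 1.602×10⁻¹⁹ J = 2.3097e-19 J

Then use KE = ½mv² to find velocity:
v = √(2·KE/m) = √(2 × 2.3097e-19 J / 9.109e-31 kg)
v = 7.1211e+05 m/s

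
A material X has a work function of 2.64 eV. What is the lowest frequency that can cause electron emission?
6.3835e+14 Hz

The threshold frequency is when the photon energy equals the work function:
hf₀ = φ

Solving for f₀:
f₀ = φ/h = (2.64 eV × 1.602×10⁻¹⁹ J/eV) / (6.626×10⁻³⁴ J·s)
f₀ = 6.3835e+14 Hz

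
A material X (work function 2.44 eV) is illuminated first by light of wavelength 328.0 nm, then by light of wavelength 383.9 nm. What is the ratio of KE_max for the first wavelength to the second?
1.6971

Using Einstein's equation: KE_max = hc/λ - φ

For λ₁ = 328.0 nm:
E₁ = hc/λ₁ = 3.7800 eV
KE₁ = E₁ - φ = 3.7800 - 2.44 = 1.3400 eV

For λ₂ = 383.9 nm:
E₂ = hc/λ₂ = 3.2296 eV
KE₂ = E₂ - φ = 3.2296 - 2.44 = 0.7896 eV

Ratio: KE₁/KE₂ = 1.3400/0.7896 = 1.6971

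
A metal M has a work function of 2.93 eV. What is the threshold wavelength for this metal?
423.15 nm

The threshold wavelength is when the photon energy equals the work function:
hc/λ₀ = φ

Solving for λ₀:
λ₀ = hc/φ = (6.626×10⁻³⁴ J·s)(3×10⁸ m/s) / (2.93 eV × 1.602×10⁻¹⁹ J/eV)
λ₀ = 423.15 nm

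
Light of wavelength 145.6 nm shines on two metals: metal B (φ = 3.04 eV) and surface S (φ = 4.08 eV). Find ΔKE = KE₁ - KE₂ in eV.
1.0400 eV

Using KE_max = hc/λ - φ for each metal:

Photon energy: E = hc/λ = 8.5154 eV

For metal B (φ₁ = 3.04 eV):
KE₁ = E - φ₁ = 8.5154 - 3.04 = 5.4754 eV

For surface S (φ₂ = 4.08 eV):
KE₂ = E - φ₂ = 8.5154 - 4.08 = 4.4354 eV

Difference:
ΔKE = KE₁ - KE₂ = 5.4754 - 4.4354 = 1.0400 eV

Note: The difference equals the difference in work functions: 4.08 - 3.04 = 1.04 eV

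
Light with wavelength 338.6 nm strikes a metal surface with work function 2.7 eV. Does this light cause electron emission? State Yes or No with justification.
Yes

For photoemission, the photon energy must exceed the work function.

Photon energy: E = hc/λ = 3.6617 eV
Work function: φ = 2.7 eV

Since E_photon (3.6617 eV) > φ (2.7 eV), photoemission WILL occur.
The threshold wavelength is λ₀ = hc/φ = 459.2 nm.
Since 338.6 nm < 459.2 nm, the light has sufficient energy.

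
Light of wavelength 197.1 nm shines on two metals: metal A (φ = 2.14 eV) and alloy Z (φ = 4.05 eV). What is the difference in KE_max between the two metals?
1.9100 eV

Using KE_max = hc/λ - φ for each metal:

Photon energy: E = hc/λ = 6.2904 eV

For metal A (φ₁ = 2.14 eV):
KE₁ = E - φ₁ = 6.2904 - 2.14 = 4.1504 eV

For alloy Z (φ₂ = 4.05 eV):
KE₂ = E - φ₂ = 6.2904 - 4.05 = 2.2404 eV

Difference:
ΔKE = KE₁ - KE₂ = 4.1504 - 2.2404 = 1.9100 eV

Note: The difference equals the difference in work functions: 4.05 - 2.14 = 1.91 eV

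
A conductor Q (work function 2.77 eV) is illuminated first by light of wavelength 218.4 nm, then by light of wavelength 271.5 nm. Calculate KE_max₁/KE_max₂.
1.6180

Using Einstein's equation: KE_max = hc/λ - φ

For λ₁ = 218.4 nm:
E₁ = hc/λ₁ = 5.6769 eV
KE₁ = E₁ - φ = 5.6769 - 2.77 = 2.9069 eV

For λ₂ = 271.5 nm:
E₂ = hc/λ₂ = 4.5666 eV
KE₂ = E₂ - φ = 4.5666 - 2.77 = 1.7966 eV

Ratio: KE₁/KE₂ = 2.9069/1.7966 = 1.6180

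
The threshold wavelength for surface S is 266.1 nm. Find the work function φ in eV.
4.66 eV

At the threshold wavelength, photon energy equals work function:
φ = hc/λ₀

Calculating:
φ = (6.626×10⁻³⁴ J·s)(3×10⁸ m/s) / (266.1×10⁻⁹ m)
φ = 4.66 eV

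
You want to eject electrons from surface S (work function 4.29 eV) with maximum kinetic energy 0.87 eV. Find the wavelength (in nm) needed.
240.28 nm

From Einstein's equation: KE_max = hc/λ - φ

Rearranging for λ:
hc/λ = KE_max + φ
λ = hc/(KE_max + φ)

Required photon energy:
E_photon = KE_max + φ = 0.87 + 4.29 = 5.16 eV

Required wavelength:
λ = hc/E_photon = (6.626×10⁻³⁴)(3×10⁸) / (5.16 × 1.602×10⁻¹⁹)
λ = 240.28 nm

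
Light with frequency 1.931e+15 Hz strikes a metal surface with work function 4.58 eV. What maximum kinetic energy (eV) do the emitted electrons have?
3.4060 eV

Using Einstein's photoelectric equation: KE_max = hf - φ

First, calculate the photon energy:
E_photon = hf = (6.626×10⁻³⁴ J·s)(1.931e+15 Hz)
E_photon = 7.9860 eV

Then, the maximum kinetic energy:
KE_max = E_photon - φ = 7.9860 eV - 4.58 eV = 3.4060 eV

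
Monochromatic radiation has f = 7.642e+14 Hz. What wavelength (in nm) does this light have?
392.30 nm

Using the wave equation: c = fλ

Solving for wavelength:
λ = c/f = (3×10⁸ m/s) / (7.642e+14 Hz)
λ = 392.30 nm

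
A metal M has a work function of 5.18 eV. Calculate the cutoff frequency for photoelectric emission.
1.2525e+15 Hz

The threshold frequency is when the photon energy equals the work function:
hf₀ = φ

Solving for f₀:
f₀ = φ/h = (5.18 eV × 1.602×10⁻¹⁹ J/eV) / (6.626×10⁻³⁴ J·s)
f₀ = 1.2525e+15 Hz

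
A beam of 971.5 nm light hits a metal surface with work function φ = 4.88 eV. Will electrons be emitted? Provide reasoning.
No

For photoemission, the photon energy must exceed the work function.

Photon energy: E = hc/λ = 1.2762 eV
Work function: φ = 4.88 eV

Since E_photon (1.2762 eV) < φ (4.88 eV), photoemission will NOT occur.
The threshold wavelength is λ₀ = hc/φ = 254.1 nm.
Since 971.5 nm > 254.1 nm, the photons lack sufficient energy.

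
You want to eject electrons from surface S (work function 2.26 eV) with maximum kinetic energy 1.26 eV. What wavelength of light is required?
352.23 nm

From Einstein's equation: KE_max = hc/λ - φ

Rearranging for λ:
hc/λ = KE_max + φ
λ = hc/(KE_max + φ)

Required photon energy:
E_photon = KE_max + φ = 1.26 + 2.26 = 3.52 eV

Required wavelength:
λ = hc/E_photon = (6.626×10⁻³⁴)(3×10⁸) / (3.52 × 1.602×10⁻¹⁹)
λ = 352.23 nm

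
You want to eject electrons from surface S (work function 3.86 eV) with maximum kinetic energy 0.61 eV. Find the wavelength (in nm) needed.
277.37 nm

From Einstein's equation: KE_max = hc/λ - φ

Rearranging for λ:
hc/λ = KE_max + φ
λ = hc/(KE_max + φ)

Required photon energy:
E_photon = KE_max + φ = 0.61 + 3.86 = 4.47 eV

Required wavelength:
λ = hc/E_photon = (6.626×10⁻³⁴)(3×10⁸) / (4.47 × 1.602×10⁻¹⁹)
λ = 277.37 nm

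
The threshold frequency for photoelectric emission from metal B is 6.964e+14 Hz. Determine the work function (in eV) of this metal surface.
2.88 eV

At the threshold frequency, photon energy equals work function:
φ = hf₀

Calculating:
φ = (6.626×10⁻³⁴ J·s)(6.964e+14 Hz)
φ = 2.88 eV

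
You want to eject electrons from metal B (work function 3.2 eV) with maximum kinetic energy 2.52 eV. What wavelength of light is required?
216.76 nm

From Einstein's equation: KE_max = hc/λ - φ

Rearranging for λ:
hc/λ = KE_max + φ
λ = hc/(KE_max + φ)

Required photon energy:
E_photon = KE_max + φ = 2.52 + 3.2 = 5.72 eV

Required wavelength:
λ = hc/E_photon = (6.626×10⁻³⁴)(3×10⁸) / (5.72 × 1.602×10⁻¹⁹)
λ = 216.76 nm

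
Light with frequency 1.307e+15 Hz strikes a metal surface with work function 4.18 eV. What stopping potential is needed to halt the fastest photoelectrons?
1.2253 V

The stopping potential V_s satisfies: eV_s = KE_max

First, find KE_max using Einstein's equation:
E_photon = hf = (6.626×10⁻³⁴ J·s)(1.307e+15 Hz) = 5.4053 eV
KE_max = E_photon - φ = 5.4053 - 4.18 = 1.2253 eV

Since eV_s = KE_max:
V_s = KE_max/e = 1.2253 V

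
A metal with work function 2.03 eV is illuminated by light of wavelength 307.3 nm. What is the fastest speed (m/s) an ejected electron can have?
8.3974e+05 m/s

First, find the maximum kinetic energy:
E_photon = hc/λ = 4.0346 eV
KE_max = E_photon - φ = 4.0346 - 2.03 = 2.0046 eV

Convert to Joules: KE_max = 2.0046 × 1.602×10⁻¹⁹ J = 3.2118e-19 J

Then use KE = ½mv² to find velocity:
v = √(2·KE/m) = √(2 × 3.2118e-19 J / 9.109e-31 kg)
v = 8.3974e+05 m/s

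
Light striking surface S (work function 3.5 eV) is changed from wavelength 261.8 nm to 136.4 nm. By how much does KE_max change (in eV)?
4.3539 eV

Using Einstein's equation: KE_max = hc/λ - φ

For λ₁ = 261.8 nm:
KE₁ = hc/λ₁ - φ = 4.7358 - 3.5 = 1.2358 eV

For λ₂ = 136.4 nm:
KE₂ = hc/λ₂ - φ = 9.0898 - 3.5 = 5.5898 eV

Change in KE:
ΔKE = KE₂ - KE₁ = 5.5898 - 1.2358 = 4.3539 eV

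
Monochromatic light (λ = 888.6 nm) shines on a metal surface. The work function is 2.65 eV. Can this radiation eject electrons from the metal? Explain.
No

For photoemission, the photon energy must exceed the work function.

Photon energy: E = hc/λ = 1.3953 eV
Work function: φ = 2.65 eV

Since E_photon (1.3953 eV) < φ (2.65 eV), photoemission will NOT occur.
The threshold wavelength is λ₀ = hc/φ = 467.9 nm.
Since 888.6 nm > 467.9 nm, the photons lack sufficient energy.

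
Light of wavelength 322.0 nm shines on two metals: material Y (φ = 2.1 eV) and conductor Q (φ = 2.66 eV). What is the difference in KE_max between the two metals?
0.5600 eV

Using KE_max = hc/λ - φ for each metal:

Photon energy: E = hc/λ = 3.8504 eV

For material Y (φ₁ = 2.1 eV):
KE₁ = E - φ₁ = 3.8504 - 2.1 = 1.7504 eV

For conductor Q (φ₂ = 2.66 eV):
KE₂ = E - φ₂ = 3.8504 - 2.66 = 1.1904 eV

Difference:
ΔKE = KE₁ - KE₂ = 1.7504 - 1.1904 = 0.5600 eV

Note: The difference equals the difference in work functions: 2.66 - 2.1 = 0.56 eV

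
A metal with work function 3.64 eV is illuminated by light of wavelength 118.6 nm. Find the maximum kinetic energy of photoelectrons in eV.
6.8140 eV

Using Einstein's photoelectric equation: KE_max = hf - φ = hc/λ - φ

First, calculate the photon energy:
E_photon = hc/λ = (6.626×10⁻³⁴ J·s)(3×10⁸ m/s) / (118.6×10⁻⁹ m)
E_photon = 10.4540 eV

Then, the maximum kinetic energy:
KE_max = E_photon - φ = 10.4540 eV - 3.64 eV = 6.8140 eV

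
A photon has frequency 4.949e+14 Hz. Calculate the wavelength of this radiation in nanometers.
605.76 nm

Using the wave equation: c = fλ

Solving for wavelength:
λ = c/f = (3×10⁸ m/s) / (4.949e+14 Hz)
λ = 605.76 nm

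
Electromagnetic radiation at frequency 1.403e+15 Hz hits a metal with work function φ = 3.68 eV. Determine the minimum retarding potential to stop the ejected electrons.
2.1223 V

The stopping potential V_s satisfies: eV_s = KE_max

First, find KE_max using Einstein's equation:
E_photon = hf = (6.626×10⁻³⁴ J·s)(1.403e+15 Hz) = 5.8023 eV
KE_max = E_photon - φ = 5.8023 - 3.68 = 2.1223 eV

Since eV_s = KE_max:
V_s = KE_max/e = 2.1223 V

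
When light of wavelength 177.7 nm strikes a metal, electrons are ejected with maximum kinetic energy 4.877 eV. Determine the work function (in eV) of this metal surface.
2.10 eV

From Einstein's photoelectric equation: KE_max = hf - φ = hc/λ - φ

Rearranging for φ:
φ = hc/λ - KE_max

Calculate photon energy:
E_photon = hc/λ = 6.9772 eV

Therefore:
φ = 6.9772 - 4.877 = 2.10 eV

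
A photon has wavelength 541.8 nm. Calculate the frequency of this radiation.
5.5333e+14 Hz

Using the wave equation: c = fλ

Solving for frequency:
f = c/λ = (3×10⁸ m/s) / (541.8×10⁻⁹ m)
f = 5.5333e+14 Hz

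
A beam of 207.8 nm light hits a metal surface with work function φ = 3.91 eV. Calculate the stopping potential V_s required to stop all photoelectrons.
2.0565 V

The stopping potential V_s satisfies: eV_s = KE_max

First, find KE_max using Einstein's equation:
E_photon = hc/λ = 5.9665 eV
KE_max = E_photon - φ = 5.9665 - 3.91 = 2.0565 eV

Since eV_s = KE_max:
V_s = KE_max/e = 2.0565 V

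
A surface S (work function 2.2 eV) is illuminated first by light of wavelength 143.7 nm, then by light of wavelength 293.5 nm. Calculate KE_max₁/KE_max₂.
3.1754

Using Einstein's equation: KE_max = hc/λ - φ

For λ₁ = 143.7 nm:
E₁ = hc/λ₁ = 8.6280 eV
KE₁ = E₁ - φ = 8.6280 - 2.2 = 6.4280 eV

For λ₂ = 293.5 nm:
E₂ = hc/λ₂ = 4.2243 eV
KE₂ = E₂ - φ = 4.2243 - 2.2 = 2.0243 eV

Ratio: KE₁/KE₂ = 6.4280/2.0243 = 3.1754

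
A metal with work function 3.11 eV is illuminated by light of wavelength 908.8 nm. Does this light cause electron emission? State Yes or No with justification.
No

For photoemission, the photon energy must exceed the work function.

Photon energy: E = hc/λ = 1.3643 eV
Work function: φ = 3.11 eV

Since E_photon (1.3643 eV) < φ (3.11 eV), photoemission will NOT occur.
The threshold wavelength is λ₀ = hc/φ = 398.7 nm.
Since 908.8 nm > 398.7 nm, the photons lack sufficient energy.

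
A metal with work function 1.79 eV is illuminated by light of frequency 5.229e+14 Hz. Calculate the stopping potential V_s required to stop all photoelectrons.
0.3725 V

The stopping potential V_s satisfies: eV_s = KE_max

First, find KE_max using Einstein's equation:
E_photon = hf = (6.626×10⁻³⁴ J·s)(5.229e+14 Hz) = 2.1625 eV
KE_max = E_photon - φ = 2.1625 - 1.79 = 0.3725 eV

Since eV_s = KE_max:
V_s = KE_max/e = 0.3725 V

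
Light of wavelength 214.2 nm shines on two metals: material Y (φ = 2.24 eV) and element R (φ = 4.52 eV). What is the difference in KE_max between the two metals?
2.2800 eV

Using KE_max = hc/λ - φ for each metal:

Photon energy: E = hc/λ = 5.7882 eV

For material Y (φ₁ = 2.24 eV):
KE₁ = E - φ₁ = 5.7882 - 2.24 = 3.5482 eV

For element R (φ₂ = 4.52 eV):
KE₂ = E - φ₂ = 5.7882 - 4.52 = 1.2682 eV

Difference:
ΔKE = KE₁ - KE₂ = 3.5482 - 1.2682 = 2.2800 eV

Note: The difference equals the difference in work functions: 4.52 - 2.24 = 2.28 eV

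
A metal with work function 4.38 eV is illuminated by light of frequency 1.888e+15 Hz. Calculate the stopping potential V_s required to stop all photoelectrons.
3.4281 V

The stopping potential V_s satisfies: eV_s = KE_max

First, find KE_max using Einstein's equation:
E_photon = hf = (6.626×10⁻³⁴ J·s)(1.888e+15 Hz) = 7.8081 eV
KE_max = E_photon - φ = 7.8081 - 4.38 = 3.4281 eV

Since eV_s = KE_max:
V_s = KE_max/e = 3.4281 V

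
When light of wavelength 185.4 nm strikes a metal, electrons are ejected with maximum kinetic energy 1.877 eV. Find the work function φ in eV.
4.81 eV

From Einstein's photoelectric equation: KE_max = hf - φ = hc/λ - φ

Rearranging for φ:
φ = hc/λ - KE_max

Calculate photon energy:
E_photon = hc/λ = 6.6874 eV

Therefore:
φ = 6.6874 - 1.877 = 4.81 eV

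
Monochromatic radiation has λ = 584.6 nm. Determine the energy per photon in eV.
2.1208 eV

Using E = hf = hc/λ:

E = hc/λ = (6.626×10⁻³⁴ J·s)(3×10⁸ m/s) / (584.6×10⁻⁹ m)
E = 2.1208 eV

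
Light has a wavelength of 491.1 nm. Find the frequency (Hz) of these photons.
6.1045e+14 Hz

Using the wave equation: c = fλ

Solving for frequency:
f = c/λ = (3×10⁸ m/s) / (491.1×10⁻⁹ m)
f = 6.1045e+14 Hz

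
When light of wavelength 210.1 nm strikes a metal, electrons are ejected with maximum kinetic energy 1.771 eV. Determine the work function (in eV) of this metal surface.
4.13 eV

From Einstein's photoelectric equation: KE_max = hf - φ = hc/λ - φ

Rearranging for φ:
φ = hc/λ - KE_max

Calculate photon energy:
E_photon = hc/λ = 5.9012 eV

Therefore:
φ = 5.9012 - 1.771 = 4.13 eV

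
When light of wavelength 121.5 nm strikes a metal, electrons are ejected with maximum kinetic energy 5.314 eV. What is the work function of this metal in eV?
4.89 eV

From Einstein's photoelectric equation: KE_max = hf - φ = hc/λ - φ

Rearranging for φ:
φ = hc/λ - KE_max

Calculate photon energy:
E_photon = hc/λ = 10.2045 eV

Therefore:
φ = 10.2045 - 5.314 = 4.89 eV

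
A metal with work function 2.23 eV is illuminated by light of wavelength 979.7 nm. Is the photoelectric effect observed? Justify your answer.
No

For photoemission, the photon energy must exceed the work function.

Photon energy: E = hc/λ = 1.2655 eV
Work function: φ = 2.23 eV

Since E_photon (1.2655 eV) < φ (2.23 eV), photoemission will NOT occur.
The threshold wavelength is λ₀ = hc/φ = 556.0 nm.
Since 979.7 nm > 556.0 nm, the photons lack sufficient energy.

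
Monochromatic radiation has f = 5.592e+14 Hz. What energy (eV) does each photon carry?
2.3127 eV

Using E = hf:

E = hf = (6.626×10⁻³⁴ J·s)(5.592e+14 Hz)
E = 2.3127 eV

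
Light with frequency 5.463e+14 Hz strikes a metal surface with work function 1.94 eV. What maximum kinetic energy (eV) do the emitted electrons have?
0.3193 eV

Using Einstein's photoelectric equation: KE_max = hf - φ

First, calculate the photon energy:
E_photon = hf = (6.626×10⁻³⁴ J·s)(5.463e+14 Hz)
E_photon = 2.2593 eV

Then, the maximum kinetic energy:
KE_max = E_photon - φ = 2.2593 eV - 1.94 eV = 0.3193 eV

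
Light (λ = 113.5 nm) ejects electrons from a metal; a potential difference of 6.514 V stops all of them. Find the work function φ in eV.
4.41 eV

The stopping potential gives the maximum kinetic energy: KE_max = eV_s = 6.514 eV

From Einstein's photoelectric equation: KE_max = hc/λ - φ
Rearranging: φ = hc/λ - KE_max

Calculate photon energy:
E_photon = hc/λ = (6.626×10⁻³⁴ J·s)(3×10⁸ m/s) / (113.5×10⁻⁹ m) = 10.9237 eV

Therefore:
φ = 10.9237 - 6.514 = 4.41 eV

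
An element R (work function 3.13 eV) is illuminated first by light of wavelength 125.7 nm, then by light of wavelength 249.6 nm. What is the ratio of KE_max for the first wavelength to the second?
3.6649

Using Einstein's equation: KE_max = hc/λ - φ

For λ₁ = 125.7 nm:
E₁ = hc/λ₁ = 9.8635 eV
KE₁ = E₁ - φ = 9.8635 - 3.13 = 6.7335 eV

For λ₂ = 249.6 nm:
E₂ = hc/λ₂ = 4.9673 eV
KE₂ = E₂ - φ = 4.9673 - 3.13 = 1.8373 eV

Ratio: KE₁/KE₂ = 6.7335/1.8373 = 3.6649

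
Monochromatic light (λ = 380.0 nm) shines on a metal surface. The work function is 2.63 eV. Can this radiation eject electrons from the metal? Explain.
Yes

For photoemission, the photon energy must exceed the work function.

Photon energy: E = hc/λ = 3.2627 eV
Work function: φ = 2.63 eV

Since E_photon (3.2627 eV) > φ (2.63 eV), photoemission WILL occur.
The threshold wavelength is λ₀ = hc/φ = 471.4 nm.
Since 380.0 nm < 471.4 nm, the light has sufficient energy.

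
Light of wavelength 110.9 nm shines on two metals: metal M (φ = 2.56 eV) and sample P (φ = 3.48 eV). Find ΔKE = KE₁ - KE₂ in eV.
0.9200 eV

Using KE_max = hc/λ - φ for each metal:

Photon energy: E = hc/λ = 11.1798 eV

For metal M (φ₁ = 2.56 eV):
KE₁ = E - φ₁ = 11.1798 - 2.56 = 8.6198 eV

For sample P (φ₂ = 3.48 eV):
KE₂ = E - φ₂ = 11.1798 - 3.48 = 7.6998 eV

Difference:
ΔKE = KE₁ - KE₂ = 8.6198 - 7.6998 = 0.9200 eV

Note: The difference equals the difference in work functions: 3.48 - 2.56 = 0.92 eV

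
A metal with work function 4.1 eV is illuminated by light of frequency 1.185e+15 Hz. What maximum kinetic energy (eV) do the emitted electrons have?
0.8008 eV

Using Einstein's photoelectric equation: KE_max = hf - φ

First, calculate the photon energy:
E_photon = hf = (6.626×10⁻³⁴ J·s)(1.185e+15 Hz)
E_photon = 4.9008 eV

Then, the maximum kinetic energy:
KE_max = E_photon - φ = 4.9008 eV - 4.1 eV = 0.8008 eV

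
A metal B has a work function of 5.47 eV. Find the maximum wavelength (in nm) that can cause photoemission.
226.66 nm

The threshold wavelength is when the photon energy equals the work function:
hc/λ₀ = φ

Solving for λ₀:
λ₀ = hc/φ = (6.626×10⁻³⁴ J·s)(3×10⁸ m/s) / (5.47 eV × 1.602×10⁻¹⁹ J/eV)
λ₀ = 226.66 nm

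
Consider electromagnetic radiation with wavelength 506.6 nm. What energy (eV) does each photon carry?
2.4474 eV

Using E = hf = hc/λ:

E = hc/λ = (6.626×10⁻³⁴ J·s)(3×10⁸ m/s) / (506.6×10⁻⁹ m)
E = 2.4474 eV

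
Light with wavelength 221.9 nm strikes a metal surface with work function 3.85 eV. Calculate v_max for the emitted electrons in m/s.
7.8176e+05 m/s

First, find the maximum kinetic energy:
E_photon = hc/λ = 5.5874 eV
KE_max = E_photon - φ = 5.5874 - 3.85 = 1.7374 eV

Convert to Joules: KE_max = 1.7374 × 1.602×10⁻¹⁹ J = 2.7836e-19 J

Then use KE = ½mv² to find velocity:
v = √(2·KE/m) = √(2 × 2.7836e-19 J / 9.109e-31 kg)
v = 7.8176e+05 m/s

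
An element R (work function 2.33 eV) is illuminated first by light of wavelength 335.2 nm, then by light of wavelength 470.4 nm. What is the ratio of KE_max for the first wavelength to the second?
4.4774

Using Einstein's equation: KE_max = hc/λ - φ

For λ₁ = 335.2 nm:
E₁ = hc/λ₁ = 3.6988 eV
KE₁ = E₁ - φ = 3.6988 - 2.33 = 1.3688 eV

For λ₂ = 470.4 nm:
E₂ = hc/λ₂ = 2.6357 eV
KE₂ = E₂ - φ = 2.6357 - 2.33 = 0.3057 eV

Ratio: KE₁/KE₂ = 1.3688/0.3057 = 4.4774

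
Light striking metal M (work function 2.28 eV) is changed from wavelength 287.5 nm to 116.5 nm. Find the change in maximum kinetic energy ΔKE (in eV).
6.3299 eV

Using Einstein's equation: KE_max = hc/λ - φ

For λ₁ = 287.5 nm:
KE₁ = hc/λ₁ - φ = 4.3125 - 2.28 = 2.0325 eV

For λ₂ = 116.5 nm:
KE₂ = hc/λ₂ - φ = 10.6424 - 2.28 = 8.3624 eV

Change in KE:
ΔKE = KE₂ - KE₁ = 8.3624 - 2.0325 = 6.3299 eV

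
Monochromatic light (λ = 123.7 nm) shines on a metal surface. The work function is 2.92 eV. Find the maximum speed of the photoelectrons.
1.5807e+06 m/s

First, find the maximum kinetic energy:
E_photon = hc/λ = 10.0230 eV
KE_max = E_photon - φ = 10.0230 - 2.92 = 7.1030 eV

Convert to Joules: KE_max = 7.1030 × 1.602×10⁻¹⁹ J = 1.1380e-18 J

Then use KE = ½mv² to find velocity:
v = √(2·KE/m) = √(2 × 1.1380e-18 J / 9.109e-31 kg)
v = 1.5807e+06 m/s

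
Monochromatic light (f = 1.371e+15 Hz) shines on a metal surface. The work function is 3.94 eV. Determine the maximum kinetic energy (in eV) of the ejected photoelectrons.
1.7300 eV

Using Einstein's photoelectric equation: KE_max = hf - φ

First, calculate the photon energy:
E_photon = hf = (6.626×10⁻³⁴ J·s)(1.371e+15 Hz)
E_photon = 5.6700 eV

Then, the maximum kinetic energy:
KE_max = E_photon - φ = 5.6700 eV - 3.94 eV = 1.7300 eV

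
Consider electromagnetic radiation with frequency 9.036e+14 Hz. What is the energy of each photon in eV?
3.7370 eV

Using E = hf:

E = hf = (6.626×10⁻³⁴ J·s)(9.036e+14 Hz)
E = 3.7370 eV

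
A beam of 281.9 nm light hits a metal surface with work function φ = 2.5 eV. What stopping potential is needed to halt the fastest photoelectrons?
1.8982 V

The stopping potential V_s satisfies: eV_s = KE_max

First, find KE_max using Einstein's equation:
E_photon = hc/λ = 4.3982 eV
KE_max = E_photon - φ = 4.3982 - 2.5 = 1.8982 eV

Since eV_s = KE_max:
V_s = KE_max/e = 1.8982 V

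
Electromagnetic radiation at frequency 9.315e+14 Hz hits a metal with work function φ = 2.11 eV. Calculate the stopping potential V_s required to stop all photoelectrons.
1.7424 V

The stopping potential V_s satisfies: eV_s = KE_max

First, find KE_max using Einstein's equation:
E_photon = hf = (6.626×10⁻³⁴ J·s)(9.315e+14 Hz) = 3.8524 eV
KE_max = E_photon - φ = 3.8524 - 2.11 = 1.7424 eV

Since eV_s = KE_max:
V_s = KE_max/e = 1.7424 V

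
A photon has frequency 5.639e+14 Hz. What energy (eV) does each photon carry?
2.3321 eV

Using E = hf:

E = hf = (6.626×10⁻³⁴ J·s)(5.639e+14 Hz)
E = 2.3321 eV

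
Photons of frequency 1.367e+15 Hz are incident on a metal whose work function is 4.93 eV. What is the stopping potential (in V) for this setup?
0.7235 V

The stopping potential V_s satisfies: eV_s = KE_max

First, find KE_max using Einstein's equation:
E_photon = hf = (6.626×10⁻³⁴ J·s)(1.367e+15 Hz) = 5.6535 eV
KE_max = E_photon - φ = 5.6535 - 4.93 = 0.7235 eV

Since eV_s = KE_max:
V_s = KE_max/e = 0.7235 V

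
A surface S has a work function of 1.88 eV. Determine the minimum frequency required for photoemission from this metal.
4.5458e+14 Hz

The threshold frequency is when the photon energy equals the work function:
hf₀ = φ

Solving for f₀:
f₀ = φ/h = (1.88 eV × 1.602×10⁻¹⁹ J/eV) / (6.626×10⁻³⁴ J·s)
f₀ = 4.5458e+14 Hz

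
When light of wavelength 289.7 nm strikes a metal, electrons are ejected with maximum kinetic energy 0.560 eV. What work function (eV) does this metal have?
3.72 eV

From Einstein's photoelectric equation: KE_max = hf - φ = hc/λ - φ

Rearranging for φ:
φ = hc/λ - KE_max

Calculate photon energy:
E_photon = hc/λ = 4.2797 eV

Therefore:
φ = 4.2797 - 0.560 = 3.72 eV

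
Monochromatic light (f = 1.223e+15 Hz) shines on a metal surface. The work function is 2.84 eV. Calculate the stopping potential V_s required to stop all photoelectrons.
2.2179 V

The stopping potential V_s satisfies: eV_s = KE_max

First, find KE_max using Einstein's equation:
E_photon = hf = (6.626×10⁻³⁴ J·s)(1.223e+15 Hz) = 5.0579 eV
KE_max = E_photon - φ = 5.0579 - 2.84 = 2.2179 eV

Since eV_s = KE_max:
V_s = KE_max/e = 2.2179 V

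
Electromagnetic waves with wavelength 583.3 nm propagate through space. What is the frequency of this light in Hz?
5.1396e+14 Hz

Using the wave equation: c = fλ

Solving for frequency:
f = c/λ = (3×10⁸ m/s) / (583.3×10⁻⁹ m)
f = 5.1396e+14 Hz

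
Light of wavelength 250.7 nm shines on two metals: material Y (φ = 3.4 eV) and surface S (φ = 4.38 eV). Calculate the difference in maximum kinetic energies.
0.9800 eV

Using KE_max = hc/λ - φ for each metal:

Photon energy: E = hc/λ = 4.9455 eV

For material Y (φ₁ = 3.4 eV):
KE₁ = E - φ₁ = 4.9455 - 3.4 = 1.5455 eV

For surface S (φ₂ = 4.38 eV):
KE₂ = E - φ₂ = 4.9455 - 4.38 = 0.5655 eV

Difference:
ΔKE = KE₁ - KE₂ = 1.5455 - 0.5655 = 0.9800 eV

Note: The difference equals the difference in work functions: 4.38 - 3.4 = 0.98 eV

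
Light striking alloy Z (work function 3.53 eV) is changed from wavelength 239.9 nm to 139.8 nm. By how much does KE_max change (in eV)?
3.7005 eV

Using Einstein's equation: KE_max = hc/λ - φ

For λ₁ = 239.9 nm:
KE₁ = hc/λ₁ - φ = 5.1682 - 3.53 = 1.6382 eV

For λ₂ = 139.8 nm:
KE₂ = hc/λ₂ - φ = 8.8687 - 3.53 = 5.3387 eV

Change in KE:
ΔKE = KE₂ - KE₁ = 5.3387 - 1.6382 = 3.7005 eV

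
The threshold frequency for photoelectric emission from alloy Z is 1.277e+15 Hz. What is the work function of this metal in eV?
5.28 eV

At the threshold frequency, photon energy equals work function:
φ = hf₀

Calculating:
φ = (6.626×10⁻³⁴ J·s)(1.277e+15 Hz)
φ = 5.28 eV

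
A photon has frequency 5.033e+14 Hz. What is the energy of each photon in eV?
2.0815 eV

Using E = hf:

E = hf = (6.626×10⁻³⁴ J·s)(5.033e+14 Hz)
E = 2.0815 eV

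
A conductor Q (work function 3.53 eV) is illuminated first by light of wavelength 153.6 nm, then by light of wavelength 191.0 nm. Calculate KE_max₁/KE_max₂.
1.5337

Using Einstein's equation: KE_max = hc/λ - φ

For λ₁ = 153.6 nm:
E₁ = hc/λ₁ = 8.0719 eV
KE₁ = E₁ - φ = 8.0719 - 3.53 = 4.5419 eV

For λ₂ = 191.0 nm:
E₂ = hc/λ₂ = 6.4913 eV
KE₂ = E₂ - φ = 6.4913 - 3.53 = 2.9613 eV

Ratio: KE₁/KE₂ = 4.5419/2.9613 = 1.5337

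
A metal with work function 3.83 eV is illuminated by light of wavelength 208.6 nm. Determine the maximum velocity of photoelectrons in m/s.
8.6226e+05 m/s

First, find the maximum kinetic energy:
E_photon = hc/λ = 5.9436 eV
KE_max = E_photon - φ = 5.9436 - 3.83 = 2.1136 eV

Convert to Joules: KE_max = 2.1136 × 1.602×10⁻¹⁹ J = 3.3864e-19 J

Then use KE = ½mv² to find velocity:
v = √(2·KE/m) = √(2 × 3.3864e-19 J / 9.109e-31 kg)
v = 8.6226e+05 m/s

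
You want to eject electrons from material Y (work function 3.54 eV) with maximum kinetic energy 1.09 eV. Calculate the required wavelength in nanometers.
267.78 nm

From Einstein's equation: KE_max = hc/λ - φ

Rearranging for λ:
hc/λ = KE_max + φ
λ = hc/(KE_max + φ)

Required photon energy:
E_photon = KE_max + φ = 1.09 + 3.54 = 4.63 eV

Required wavelength:
λ = hc/E_photon = (6.626×10⁻³⁴)(3×10⁸) / (4.63 × 1.602×10⁻¹⁹)
λ = 267.78 nm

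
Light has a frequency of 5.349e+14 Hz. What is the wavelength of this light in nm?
560.46 nm

Using the wave equation: c = fλ

Solving for wavelength:
λ = c/f = (3×10⁸ m/s) / (5.349e+14 Hz)
λ = 560.46 nm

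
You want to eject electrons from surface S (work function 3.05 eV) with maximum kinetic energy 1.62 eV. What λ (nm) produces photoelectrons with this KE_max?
265.49 nm

From Einstein's equation: KE_max = hc/λ - φ

Rearranging for λ:
hc/λ = KE_max + φ
λ = hc/(KE_max + φ)

Required photon energy:
E_photon = KE_max + φ = 1.62 + 3.05 = 4.67 eV

Required wavelength:
λ = hc/E_photon = (6.626×10⁻³⁴)(3×10⁸) / (4.67 × 1.602×10⁻¹⁹)
λ = 265.49 nm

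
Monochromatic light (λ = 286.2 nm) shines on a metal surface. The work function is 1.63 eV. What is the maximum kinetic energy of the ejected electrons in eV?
2.7021 eV

Using Einstein's photoelectric equation: KE_max = hf - φ = hc/λ - φ

First, calculate the photon energy:
E_photon = hc/λ = (6.626×10⁻³⁴ J·s)(3×10⁸ m/s) / (286.2×10⁻⁹ m)
E_photon = 4.3321 eV

Then, the maximum kinetic energy:
KE_max = E_photon - φ = 4.3321 eV - 1.63 eV = 2.7021 eV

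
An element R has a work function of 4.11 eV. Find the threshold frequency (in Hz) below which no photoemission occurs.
9.9379e+14 Hz

The threshold frequency is when the photon energy equals the work function:
hf₀ = φ

Solving for f₀:
f₀ = φ/h = (4.11 eV × 1.602×10⁻¹⁹ J/eV) / (6.626×10⁻³⁴ J·s)
f₀ = 9.9379e+14 Hz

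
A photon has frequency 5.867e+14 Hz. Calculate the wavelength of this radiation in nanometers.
510.98 nm

Using the wave equation: c = fλ

Solving for wavelength:
λ = c/f = (3×10⁸ m/s) / (5.867e+14 Hz)
λ = 510.98 nm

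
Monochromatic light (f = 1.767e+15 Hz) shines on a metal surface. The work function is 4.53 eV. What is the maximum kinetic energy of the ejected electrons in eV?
2.7777 eV

Using Einstein's photoelectric equation: KE_max = hf - φ

First, calculate the photon energy:
E_photon = hf = (6.626×10⁻³⁴ J·s)(1.767e+15 Hz)
E_photon = 7.3077 eV

Then, the maximum kinetic energy:
KE_max = E_photon - φ = 7.3077 eV - 4.53 eV = 2.7777 eV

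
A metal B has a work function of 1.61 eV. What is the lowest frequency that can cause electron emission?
3.8930e+14 Hz

The threshold frequency is when the photon energy equals the work function:
hf₀ = φ

Solving for f₀:
f₀ = φ/h = (1.61 eV × 1.602×10⁻¹⁹ J/eV) / (6.626×10⁻³⁴ J·s)
f₀ = 3.8930e+14 Hz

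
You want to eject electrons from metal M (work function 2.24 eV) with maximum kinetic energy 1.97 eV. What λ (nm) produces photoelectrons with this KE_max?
294.50 nm

From Einstein's equation: KE_max = hc/λ - φ

Rearranging for λ:
hc/λ = KE_max + φ
λ = hc/(KE_max + φ)

Required photon energy:
E_photon = KE_max + φ = 1.97 + 2.24 = 4.21 eV

Required wavelength:
λ = hc/E_photon = (6.626×10⁻³⁴)(3×10⁸) / (4.21 × 1.602×10⁻¹⁹)
λ = 294.50 nm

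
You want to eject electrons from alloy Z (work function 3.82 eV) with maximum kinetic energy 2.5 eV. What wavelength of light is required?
196.18 nm

From Einstein's equation: KE_max = hc/λ - φ

Rearranging for λ:
hc/λ = KE_max + φ
λ = hc/(KE_max + φ)

Required photon energy:
E_photon = KE_max + φ = 2.5 + 3.82 = 6.32 eV

Required wavelength:
λ = hc/E_photon = (6.626×10⁻³⁴)(3×10⁸) / (6.32 × 1.602×10⁻¹⁹)
λ = 196.18 nm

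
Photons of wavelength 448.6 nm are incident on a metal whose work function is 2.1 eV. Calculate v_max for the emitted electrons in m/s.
4.8322e+05 m/s

First, find the maximum kinetic energy:
E_photon = hc/λ = 2.7638 eV
KE_max = E_photon - φ = 2.7638 - 2.1 = 0.6638 eV

Convert to Joules: KE_max = 0.6638 × 1.602×10⁻¹⁹ J = 1.0635e-19 J

Then use KE = ½mv² to find velocity:
v = √(2·KE/m) = √(2 × 1.0635e-19 J / 9.109e-31 kg)
v = 4.8322e+05 m/s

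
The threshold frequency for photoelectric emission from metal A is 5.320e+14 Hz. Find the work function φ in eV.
2.20 eV

At the threshold frequency, photon energy equals work function:
φ = hf₀

Calculating:
φ = (6.626×10⁻³⁴ J·s)(5.320e+14 Hz)
φ = 2.20 eV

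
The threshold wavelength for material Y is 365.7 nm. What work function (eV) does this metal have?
3.39 eV

At the threshold wavelength, photon energy equals work function:
φ = hc/λ₀

Calculating:
φ = (6.626×10⁻³⁴ J·s)(3×10⁸ m/s) / (365.7×10⁻⁹ m)
φ = 3.39 eV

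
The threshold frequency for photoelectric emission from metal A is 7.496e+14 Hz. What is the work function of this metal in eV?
3.10 eV

At the threshold frequency, photon energy equals work function:
φ = hf₀

Calculating:
φ = (6.626×10⁻³⁴ J·s)(7.496e+14 Hz)
φ = 3.10 eV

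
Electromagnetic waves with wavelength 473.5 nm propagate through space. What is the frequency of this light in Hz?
6.3314e+14 Hz

Using the wave equation: c = fλ

Solving for frequency:
f = c/λ = (3×10⁸ m/s) / (473.5×10⁻⁹ m)
f = 6.3314e+14 Hz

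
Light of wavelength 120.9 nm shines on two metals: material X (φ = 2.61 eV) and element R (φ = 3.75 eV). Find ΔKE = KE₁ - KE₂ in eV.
1.1400 eV

Using KE_max = hc/λ - φ for each metal:

Photon energy: E = hc/λ = 10.2551 eV

For material X (φ₁ = 2.61 eV):
KE₁ = E - φ₁ = 10.2551 - 2.61 = 7.6451 eV

For element R (φ₂ = 3.75 eV):
KE₂ = E - φ₂ = 10.2551 - 3.75 = 6.5051 eV

Difference:
ΔKE = KE₁ - KE₂ = 7.6451 - 6.5051 = 1.1400 eV

Note: The difference equals the difference in work functions: 3.75 - 2.61 = 1.14 eV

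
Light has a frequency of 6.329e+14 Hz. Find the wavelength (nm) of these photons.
473.68 nm

Using the wave equation: c = fλ

Solving for wavelength:
λ = c/f = (3×10⁸ m/s) / (6.329e+14 Hz)
λ = 473.68 nm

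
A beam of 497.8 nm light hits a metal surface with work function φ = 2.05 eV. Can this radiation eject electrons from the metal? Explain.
Yes

For photoemission, the photon energy must exceed the work function.

Photon energy: E = hc/λ = 2.4906 eV
Work function: φ = 2.05 eV

Since E_photon (2.4906 eV) > φ (2.05 eV), photoemission WILL occur.
The threshold wavelength is λ₀ = hc/φ = 604.8 nm.
Since 497.8 nm < 604.8 nm, the light has sufficient energy.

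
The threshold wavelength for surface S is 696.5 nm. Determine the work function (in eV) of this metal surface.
1.78 eV

At the threshold wavelength, photon energy equals work function:
φ = hc/λ₀

Calculating:
φ = (6.626×10⁻³⁴ J·s)(3×10⁸ m/s) / (696.5×10⁻⁹ m)
φ = 1.78 eV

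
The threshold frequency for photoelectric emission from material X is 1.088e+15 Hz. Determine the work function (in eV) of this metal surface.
4.50 eV

At the threshold frequency, photon energy equals work function:
φ = hf₀

Calculating:
φ = (6.626×10⁻³⁴ J·s)(1.088e+15 Hz)
φ = 4.50 eV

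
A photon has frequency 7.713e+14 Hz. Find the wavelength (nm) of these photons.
388.68 nm

Using the wave equation: c = fλ

Solving for wavelength:
λ = c/f = (3×10⁸ m/s) / (7.713e+14 Hz)
λ = 388.68 nm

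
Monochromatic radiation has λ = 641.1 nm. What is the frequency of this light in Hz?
4.6762e+14 Hz

Using the wave equation: c = fλ

Solving for frequency:
f = c/λ = (3×10⁸ m/s) / (641.1×10⁻⁹ m)
f = 4.6762e+14 Hz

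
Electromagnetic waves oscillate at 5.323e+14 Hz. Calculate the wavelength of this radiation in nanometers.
563.20 nm

Using the wave equation: c = fλ

Solving for wavelength:
λ = c/f = (3×10⁸ m/s) / (5.323e+14 Hz)
λ = 563.20 nm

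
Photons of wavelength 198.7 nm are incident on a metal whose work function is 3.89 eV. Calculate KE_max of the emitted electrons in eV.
2.3498 eV

Using Einstein's photoelectric equation: KE_max = hf - φ = hc/λ - φ

First, calculate the photon energy:
E_photon = hc/λ = (6.626×10⁻³⁴ J·s)(3×10⁸ m/s) / (198.7×10⁻⁹ m)
E_photon = 6.2398 eV

Then, the maximum kinetic energy:
KE_max = E_photon - φ = 6.2398 eV - 3.89 eV = 2.3498 eV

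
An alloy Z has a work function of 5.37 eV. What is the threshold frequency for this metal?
1.2985e+15 Hz

The threshold frequency is when the photon energy equals the work function:
hf₀ = φ

Solving for f₀:
f₀ = φ/h = (5.37 eV × 1.602×10⁻¹⁹ J/eV) / (6.626×10⁻³⁴ J·s)
f₀ = 1.2985e+15 Hz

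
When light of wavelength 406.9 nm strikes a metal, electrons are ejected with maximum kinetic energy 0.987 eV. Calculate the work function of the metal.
2.06 eV

From Einstein's photoelectric equation: KE_max = hf - φ = hc/λ - φ

Rearranging for φ:
φ = hc/λ - KE_max

Calculate photon energy:
E_photon = hc/λ = 3.0470 eV

Therefore:
φ = 3.0470 - 0.987 = 2.06 eV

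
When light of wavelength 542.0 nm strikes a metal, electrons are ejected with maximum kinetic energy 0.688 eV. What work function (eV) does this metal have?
1.60 eV

From Einstein's photoelectric equation: KE_max = hf - φ = hc/λ - φ

Rearranging for φ:
φ = hc/λ - KE_max

Calculate photon energy:
E_photon = hc/λ = 2.2875 eV

Therefore:
φ = 2.2875 - 0.688 = 1.60 eV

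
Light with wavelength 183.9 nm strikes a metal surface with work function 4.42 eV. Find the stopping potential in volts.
2.3219 V

The stopping potential V_s satisfies: eV_s = KE_max

First, find KE_max using Einstein's equation:
E_photon = hc/λ = 6.7419 eV
KE_max = E_photon - φ = 6.7419 - 4.42 = 2.3219 eV

Since eV_s = KE_max:
V_s = KE_max/e = 2.3219 V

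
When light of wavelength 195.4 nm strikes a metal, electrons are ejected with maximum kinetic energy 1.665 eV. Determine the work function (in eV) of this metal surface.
4.68 eV

From Einstein's photoelectric equation: KE_max = hf - φ = hc/λ - φ

Rearranging for φ:
φ = hc/λ - KE_max

Calculate photon energy:
E_photon = hc/λ = 6.3451 eV

Therefore:
φ = 6.3451 - 1.665 = 4.68 eV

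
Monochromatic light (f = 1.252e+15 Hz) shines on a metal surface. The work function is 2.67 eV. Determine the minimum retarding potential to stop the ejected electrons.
2.5079 V

The stopping potential V_s satisfies: eV_s = KE_max

First, find KE_max using Einstein's equation:
E_photon = hf = (6.626×10⁻³⁴ J·s)(1.252e+15 Hz) = 5.1779 eV
KE_max = E_photon - φ = 5.1779 - 2.67 = 2.5079 eV

Since eV_s = KE_max:
V_s = KE_max/e = 2.5079 V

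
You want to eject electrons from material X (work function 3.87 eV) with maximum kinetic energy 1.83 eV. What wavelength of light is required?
217.52 nm

From Einstein's equation: KE_max = hc/λ - φ

Rearranging for λ:
hc/λ = KE_max + φ
λ = hc/(KE_max + φ)

Required photon energy:
E_photon = KE_max + φ = 1.83 + 3.87 = 5.70 eV

Required wavelength:
λ = hc/E_photon = (6.626×10⁻³⁴)(3×10⁸) / (5.70 × 1.602×10⁻¹⁹)
λ = 217.52 nm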